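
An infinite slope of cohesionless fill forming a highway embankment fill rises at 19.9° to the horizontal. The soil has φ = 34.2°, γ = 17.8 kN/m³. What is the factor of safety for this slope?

FS = 1.88

For a dry cohesionless infinite slope the factor of safety is FS = tanφ / tanβ.
FS = tan34.2° / tan19.9° = 0.6796 / 0.3620 = 1.877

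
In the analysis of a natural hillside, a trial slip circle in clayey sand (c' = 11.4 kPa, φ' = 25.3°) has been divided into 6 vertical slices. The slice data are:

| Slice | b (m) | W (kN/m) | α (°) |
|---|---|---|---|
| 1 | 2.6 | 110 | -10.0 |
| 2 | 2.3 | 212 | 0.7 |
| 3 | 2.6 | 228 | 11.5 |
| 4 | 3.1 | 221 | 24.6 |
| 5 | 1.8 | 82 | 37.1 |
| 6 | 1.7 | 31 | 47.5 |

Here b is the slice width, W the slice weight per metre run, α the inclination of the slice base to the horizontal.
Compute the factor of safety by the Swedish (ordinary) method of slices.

FS = 2.96

Ordinary method of slices: FS = Σ[c'·Δl_i + (W_i cosα_i)·tanφ'] / Σ W_i sinα_i, with Δl_i = b_i / cosα_i.
Slice 1: Δl = 2.6/cos(-10.0°) = 2.640 m; N'_1 = 110·cos(-10.0°) = 108.3; c'Δl = 30.10; W sinα = -19.1
Slice 2: Δl = 2.3/cos0.7° = 2.300 m; N'_2 = 212·cos0.7° = 212.0; c'Δl = 26.22; W sinα = 2.6
Slice 3: Δl = 2.6/cos11.5° = 2.653 m; N'_3 = 228·cos11.5° = 223.4; c'Δl = 30.25; W sinα = 45.5
Slice 4: Δl = 3.1/cos24.6° = 3.409 m; N'_4 = 221·cos24.6° = 200.9; c'Δl = 38.87; W sinα = 92.0
Slice 5: Δl = 1.8/cos37.1° = 2.257 m; N'_5 = 82·cos37.1° = 65.4; c'Δl = 25.73; W sinα = 49.5
Slice 6: Δl = 1.7/cos47.5° = 2.516 m; N'_6 = 31·cos47.5° = 20.9; c'Δl = 28.69; W sinα = 22.9
Σc'Δl = 179.8 kN/m; ΣN' = 831.0 kN/m; ΣW sinα = 193.3 kN/m
Resisting = 179.8 + 831.0·tan25.3° = 179.8 + 392.8 = 572.7 kN/m
FS = 572.7 / 193.3 = 2.963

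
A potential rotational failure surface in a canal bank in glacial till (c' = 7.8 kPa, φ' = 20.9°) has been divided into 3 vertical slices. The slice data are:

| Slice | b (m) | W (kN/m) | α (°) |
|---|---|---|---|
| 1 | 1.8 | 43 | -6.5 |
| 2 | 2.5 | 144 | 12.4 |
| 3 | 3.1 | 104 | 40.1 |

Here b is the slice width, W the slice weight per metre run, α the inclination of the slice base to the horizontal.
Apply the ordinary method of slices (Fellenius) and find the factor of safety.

FS = 1.79

Ordinary method of slices: FS = Σ[c'·Δl_i + (W_i cosα_i)·tanφ'] / Σ W_i sinα_i, with Δl_i = b_i / cosα_i.
Slice 1: Δl = 1.8/cos(-6.5°) = 1.812 m; N'_1 = 43·cos(-6.5°) = 42.7; c'Δl = 14.13; W sinα = -4.9
Slice 2: Δl = 2.5/cos12.4° = 2.560 m; N'_2 = 144·cos12.4° = 140.6; c'Δl = 19.97; W sinα = 30.9
Slice 3: Δl = 3.1/cos40.1° = 4.053 m; N'_3 = 104·cos40.1° = 79.6; c'Δl = 31.61; W sinα = 67.0
Σc'Δl = 65.7 kN/m; ΣN' = 262.9 kN/m; ΣW sinα = 93.0 kN/m
Resisting = 65.7 + 262.9·tan20.9° = 65.7 + 100.4 = 166.1 kN/m
FS = 166.1 / 93.0 = 1.785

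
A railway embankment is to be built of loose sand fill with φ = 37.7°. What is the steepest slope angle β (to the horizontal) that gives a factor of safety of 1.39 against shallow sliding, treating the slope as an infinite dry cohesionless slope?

For an infinite dry cohesionless slope FS = tanφ/tanβ, so tanβ = tanφ / FS.
tanβ = tan37.7° / 1.39 = 0.7729 / 1.39 = 0.5560
β = arctan(0.5560) = 29.08°

β = 29.1°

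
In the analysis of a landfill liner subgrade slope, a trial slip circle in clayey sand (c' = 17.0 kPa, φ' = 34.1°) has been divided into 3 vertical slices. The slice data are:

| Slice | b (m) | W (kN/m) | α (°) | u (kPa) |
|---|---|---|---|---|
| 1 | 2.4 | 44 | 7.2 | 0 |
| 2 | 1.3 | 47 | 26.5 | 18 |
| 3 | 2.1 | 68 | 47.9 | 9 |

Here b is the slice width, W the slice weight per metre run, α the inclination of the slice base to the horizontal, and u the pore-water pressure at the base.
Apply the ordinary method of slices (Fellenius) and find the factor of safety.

FS = 2.22

Ordinary method of slices: FS = Σ[c'·Δl_i + (W_i cosα_i − u_i·Δl_i)·tanφ'] / Σ W_i sinα_i, with Δl_i = b_i / cosα_i.
Slice 1: Δl = 2.4/cos7.2° = 2.419 m; N'_1 = 44·cos7.2° − 0·2.419 = 43.7; c'Δl = 41.12; W sinα = 5.5
Slice 2: Δl = 1.3/cos26.5° = 1.453 m; N'_2 = 47·cos26.5° − 18·1.453 = 15.9; c'Δl = 24.69; W sinα = 21.0
Slice 3: Δl = 2.1/cos47.9° = 3.132 m; N'_3 = 68·cos47.9° − 9·3.132 = 17.4; c'Δl = 53.25; W sinα = 50.5
Σc'Δl = 119.1 kN/m; ΣN' = 77.0 kN/m; ΣW sinα = 76.9 kN/m
Resisting = 119.1 + 77.0·tan34.1° = 119.1 + 52.1 = 171.2 kN/m
FS = 171.2 / 76.9 = 2.225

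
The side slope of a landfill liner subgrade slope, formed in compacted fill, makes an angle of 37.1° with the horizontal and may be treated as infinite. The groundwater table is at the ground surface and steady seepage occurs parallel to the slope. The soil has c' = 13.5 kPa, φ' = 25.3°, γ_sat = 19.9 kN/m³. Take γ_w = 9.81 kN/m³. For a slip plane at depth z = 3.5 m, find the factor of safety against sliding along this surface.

With seepage parallel to the slope and the water table at the surface, the effective normal stress on the slip plane uses the buoyant unit weight γ' = γ_sat − γ_w while the driving shear stress uses γ_sat:
FS = [c' + γ' z cos²β tanφ'] / [γ_sat z sinβ cosβ]
γ' = 19.9 − 9.81 = 10.09 kN/m³
Numerator = 13.5 + 10.09·3.5·cos²37.1°·tan25.3° = 13.5 + 10.09·3.5·0.6361·0.4727 = 24.119 kPa
Denominator = 19.9·3.5·sin37.1°·cos37.1° = 19.9·3.5·0.6032·0.7976 = 33.509 kPa
FS = 24.119 / 33.509 = 0.720

FS = 0.72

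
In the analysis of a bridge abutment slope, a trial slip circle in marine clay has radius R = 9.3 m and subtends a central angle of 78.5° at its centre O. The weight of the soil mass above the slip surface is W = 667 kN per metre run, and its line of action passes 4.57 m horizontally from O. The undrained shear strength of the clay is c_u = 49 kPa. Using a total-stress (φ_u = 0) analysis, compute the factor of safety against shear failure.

FS = 1.90

Taking moments about the centre O, the resisting moment is provided by the undrained shear strength acting along the arc:
Arc length L_a = R·θ = 9.3·(78.5°·π/180) = 9.3·1.3701 = 12.74 m
M_R = c_u·L_a·R = 49·12.74·9.3 = 5806.4 kN·m/m
M_D = W·d = 667·4.57 = 3048.2 kN·m/m
FS = M_R / M_D = 5806.4 / 3048.2 = 1.905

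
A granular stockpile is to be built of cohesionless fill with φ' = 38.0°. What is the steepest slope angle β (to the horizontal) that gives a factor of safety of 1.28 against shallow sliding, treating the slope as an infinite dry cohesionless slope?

For an infinite dry cohesionless slope FS = tanφ'/tanβ, so tanβ = tanφ' / FS.
tanβ = tan38.0° / 1.28 = 0.7813 / 1.28 = 0.6104
β = arctan(0.6104) = 31.40°

β = 31.4°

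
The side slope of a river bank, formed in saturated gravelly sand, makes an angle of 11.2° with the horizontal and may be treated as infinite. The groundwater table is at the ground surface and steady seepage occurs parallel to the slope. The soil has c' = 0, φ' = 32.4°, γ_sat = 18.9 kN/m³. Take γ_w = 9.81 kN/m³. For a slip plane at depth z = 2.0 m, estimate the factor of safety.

FS = 1.54

With seepage parallel to the slope and the water table at the surface, the effective normal stress on the slip plane uses the buoyant unit weight γ' = γ_sat − γ_w while the driving shear stress uses γ_sat:
FS = [c' + γ' z cos²β tanφ'] / [γ_sat z sinβ cosβ]
(For c' = 0 this reduces to FS = (γ'/γ_sat)·tanφ'/tanβ.)
γ' = 18.9 − 9.81 = 9.09 kN/m³
Numerator = 0.0 + 9.09·2.0·cos²11.2°·tan32.4° = 0.0 + 9.09·2.0·0.9623·0.6346 = 11.102 kPa
Denominator = 18.9·2.0·sin11.2°·cos11.2° = 18.9·2.0·0.1942·0.9810 = 7.202 kPa
FS = 11.102 / 7.202 = 1.541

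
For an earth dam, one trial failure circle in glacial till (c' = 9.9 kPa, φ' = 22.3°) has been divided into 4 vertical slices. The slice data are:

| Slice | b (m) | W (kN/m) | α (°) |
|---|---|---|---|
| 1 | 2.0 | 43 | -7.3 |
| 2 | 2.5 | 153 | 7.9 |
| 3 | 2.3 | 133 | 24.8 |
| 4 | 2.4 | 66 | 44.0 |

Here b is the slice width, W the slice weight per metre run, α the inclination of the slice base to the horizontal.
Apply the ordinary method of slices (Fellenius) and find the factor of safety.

Ordinary method of slices: FS = Σ[c'·Δl_i + (W_i cosα_i)·tanφ'] / Σ W_i sinα_i, with Δl_i = b_i / cosα_i.
Slice 1: Δl = 2.0/cos(-7.3°) = 2.016 m; N'_1 = 43·cos(-7.3°) = 42.7; c'Δl = 19.96; W sinα = -5.5
Slice 2: Δl = 2.5/cos7.9° = 2.524 m; N'_2 = 153·cos7.9° = 151.5; c'Δl = 24.99; W sinα = 21.0
Slice 3: Δl = 2.3/cos24.8° = 2.534 m; N'_3 = 133·cos24.8° = 120.7; c'Δl = 25.08; W sinα = 55.8
Slice 4: Δl = 2.4/cos44.0° = 3.336 m; N'_4 = 66·cos44.0° = 47.5; c'Δl = 33.03; W sinα = 45.8
Σc'Δl = 103.1 kN/m; ΣN' = 362.4 kN/m; ΣW sinα = 117.2 kN/m
Resisting = 103.1 + 362.4·tan22.3° = 103.1 + 148.6 = 251.7 kN/m
FS = 251.7 / 117.2 = 2.148

FS = 2.15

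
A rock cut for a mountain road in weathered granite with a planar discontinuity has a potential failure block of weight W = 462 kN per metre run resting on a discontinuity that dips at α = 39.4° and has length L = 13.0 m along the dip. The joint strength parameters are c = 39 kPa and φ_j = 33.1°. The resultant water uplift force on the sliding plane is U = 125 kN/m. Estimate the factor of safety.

Resolving the block weight along and normal to the plane and applying the Mohr–Coulomb strength on the joint:
N' = W cosα − U = 462·cos39.4° − 125 = 232.0 kN/m
Driving force T = W sinα = 462·sin39.4° = 293.2 kN/m
Resisting force R = c·L + N'·tanφ_j = 39·13.0 + 232.0·tan33.1° = 507.0 + 151.2 = 658.2 kN/m
FS = R / T = 658.2 / 293.2 = 2.245

FS = 2.24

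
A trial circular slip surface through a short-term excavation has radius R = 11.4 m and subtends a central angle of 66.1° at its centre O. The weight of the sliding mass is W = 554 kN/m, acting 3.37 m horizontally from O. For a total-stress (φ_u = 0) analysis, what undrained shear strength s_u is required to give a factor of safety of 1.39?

FS = s_u·L_a·R / (W·d), so s_u = FS·W·d / (L_a·R).
Arc length L_a = R·θ = 11.4·(66.1°·π/180) = 11.4·1.1537 = 13.15 m
s_u = 1.39·554·3.37 / (13.15·11.4) = 2595.1 / 149.93 = 17.31 kPa

s_u = 17.3 kPa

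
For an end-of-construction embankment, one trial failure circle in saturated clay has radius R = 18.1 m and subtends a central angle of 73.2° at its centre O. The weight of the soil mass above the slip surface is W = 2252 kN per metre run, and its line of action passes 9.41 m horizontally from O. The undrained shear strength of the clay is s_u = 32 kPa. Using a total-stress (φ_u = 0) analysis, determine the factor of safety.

Taking moments about the centre O, the resisting moment is provided by the undrained shear strength acting along the arc:
Arc length L_a = R·θ = 18.1·(73.2°·π/180) = 18.1·1.2776 = 23.12 m
M_R = s_u·L_a·R = 32·23.12·18.1 = 13393.5 kN·m/m
M_D = W·d = 2252·9.41 = 21191.3 kN·m/m
FS = M_R / M_D = 13393.5 / 21191.3 = 0.632

FS = 0.63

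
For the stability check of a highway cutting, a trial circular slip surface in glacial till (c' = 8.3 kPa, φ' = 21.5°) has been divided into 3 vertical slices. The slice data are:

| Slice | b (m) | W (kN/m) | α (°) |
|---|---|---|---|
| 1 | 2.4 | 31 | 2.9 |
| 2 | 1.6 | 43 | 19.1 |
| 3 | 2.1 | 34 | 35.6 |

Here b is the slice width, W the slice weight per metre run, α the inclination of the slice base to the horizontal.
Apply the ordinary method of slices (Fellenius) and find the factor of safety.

FS = 2.67

Ordinary method of slices: FS = Σ[c'·Δl_i + (W_i cosα_i)·tanφ'] / Σ W_i sinα_i, with Δl_i = b_i / cosα_i.
Slice 1: Δl = 2.4/cos2.9° = 2.403 m; N'_1 = 31·cos2.9° = 31.0; c'Δl = 19.95; W sinα = 1.6
Slice 2: Δl = 1.6/cos19.1° = 1.693 m; N'_2 = 43·cos19.1° = 40.6; c'Δl = 14.05; W sinα = 14.1
Slice 3: Δl = 2.1/cos35.6° = 2.583 m; N'_3 = 34·cos35.6° = 27.6; c'Δl = 21.44; W sinα = 19.8
Σc'Δl = 55.4 kN/m; ΣN' = 99.2 kN/m; ΣW sinα = 35.4 kN/m
Resisting = 55.4 + 99.2·tan21.5° = 55.4 + 39.1 = 94.5 kN/m
FS = 94.5 / 35.4 = 2.668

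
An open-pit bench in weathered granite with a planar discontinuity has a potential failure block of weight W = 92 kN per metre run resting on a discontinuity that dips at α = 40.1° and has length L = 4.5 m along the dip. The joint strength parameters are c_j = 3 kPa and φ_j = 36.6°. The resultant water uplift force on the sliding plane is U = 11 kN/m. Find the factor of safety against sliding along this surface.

Resolving the block weight along and normal to the plane and applying the Mohr–Coulomb strength on the joint:
N' = W cosα − U = 92·cos40.1° − 11 = 59.4 kN/m
Driving force T = W sinα = 92·sin40.1° = 59.3 kN/m
Resisting force R = c_j·L + N'·tanφ_j = 3·4.5 + 59.4·tan36.6° = 13.5 + 44.1 = 57.6 kN/m
FS = R / T = 57.6 / 59.3 = 0.972

FS = 0.97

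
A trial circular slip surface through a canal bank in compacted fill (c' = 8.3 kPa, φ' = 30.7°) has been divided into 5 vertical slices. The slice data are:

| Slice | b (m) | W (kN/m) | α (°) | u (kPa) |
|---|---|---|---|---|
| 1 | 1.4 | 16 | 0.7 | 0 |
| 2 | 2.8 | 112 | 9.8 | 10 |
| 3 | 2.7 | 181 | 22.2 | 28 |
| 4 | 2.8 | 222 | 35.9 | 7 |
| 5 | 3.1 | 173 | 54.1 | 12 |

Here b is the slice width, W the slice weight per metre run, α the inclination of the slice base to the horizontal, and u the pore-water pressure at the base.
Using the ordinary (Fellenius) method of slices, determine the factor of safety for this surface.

Ordinary method of slices: FS = Σ[c'·Δl_i + (W_i cosα_i − u_i·Δl_i)·tanφ'] / Σ W_i sinα_i, with Δl_i = b_i / cosα_i.
Slice 1: Δl = 1.4/cos0.7° = 1.400 m; N'_1 = 16·cos0.7° − 0·1.400 = 16.0; c'Δl = 11.62; W sinα = 0.2
Slice 2: Δl = 2.8/cos9.8° = 2.841 m; N'_2 = 112·cos9.8° − 10·2.841 = 82.0; c'Δl = 23.58; W sinα = 19.1
Slice 3: Δl = 2.7/cos22.2° = 2.916 m; N'_3 = 181·cos22.2° − 28·2.916 = 85.9; c'Δl = 24.20; W sinα = 68.4
Slice 4: Δl = 2.8/cos35.9° = 3.457 m; N'_4 = 222·cos35.9° − 7·3.457 = 155.6; c'Δl = 28.69; W sinα = 130.2
Slice 5: Δl = 3.1/cos54.1° = 5.287 m; N'_5 = 173·cos54.1° − 12·5.287 = 38.0; c'Δl = 43.88; W sinα = 140.1
Σc'Δl = 132.0 kN/m; ΣN' = 377.5 kN/m; ΣW sinα = 358.0 kN/m
Resisting = 132.0 + 377.5·tan30.7° = 132.0 + 224.2 = 356.1 kN/m
FS = 356.1 / 358.0 = 0.995

FS = 0.99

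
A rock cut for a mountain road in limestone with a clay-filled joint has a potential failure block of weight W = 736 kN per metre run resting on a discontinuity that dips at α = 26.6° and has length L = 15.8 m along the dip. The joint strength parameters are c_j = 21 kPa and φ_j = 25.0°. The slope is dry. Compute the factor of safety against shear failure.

FS = 1.94

Resolving the block weight along and normal to the plane and applying the Mohr–Coulomb strength on the joint:
N' = W cosα = 736·cos26.6° = 658.1 kN/m
Driving force T = W sinα = 736·sin26.6° = 329.6 kN/m
Resisting force R = c_j·L + N'·tanφ_j = 21·15.8 + 658.1·tan25.0° = 331.8 + 306.9 = 638.7 kN/m
FS = R / T = 638.7 / 329.6 = 1.938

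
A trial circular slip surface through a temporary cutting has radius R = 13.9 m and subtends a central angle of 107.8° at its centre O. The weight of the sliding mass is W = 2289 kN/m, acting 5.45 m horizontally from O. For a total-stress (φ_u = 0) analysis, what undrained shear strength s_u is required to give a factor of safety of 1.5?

FS = s_u·L_a·R / (W·d), so s_u = FS·W·d / (L_a·R).
Arc length L_a = R·θ = 13.9·(107.8°·π/180) = 13.9·1.8815 = 26.15 m
s_u = 1.5·2289·5.45 / (26.15·13.9) = 18712.6 / 363.52 = 51.48 kPa

s_u = 51.5 kPa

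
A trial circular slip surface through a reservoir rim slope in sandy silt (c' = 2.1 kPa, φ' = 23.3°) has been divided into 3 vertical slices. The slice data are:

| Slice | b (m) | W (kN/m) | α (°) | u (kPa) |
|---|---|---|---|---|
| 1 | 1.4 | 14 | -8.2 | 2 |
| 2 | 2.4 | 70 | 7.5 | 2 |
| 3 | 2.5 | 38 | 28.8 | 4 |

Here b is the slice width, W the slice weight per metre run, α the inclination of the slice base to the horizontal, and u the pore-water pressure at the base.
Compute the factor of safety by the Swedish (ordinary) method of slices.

Ordinary method of slices: FS = Σ[c'·Δl_i + (W_i cosα_i − u_i·Δl_i)·tanφ'] / Σ W_i sinα_i, with Δl_i = b_i / cosα_i.
Slice 1: Δl = 1.4/cos(-8.2°) = 1.414 m; N'_1 = 14·cos(-8.2°) − 2·1.414 = 11.0; c'Δl = 2.97; W sinα = -2.0
Slice 2: Δl = 2.4/cos7.5° = 2.421 m; N'_2 = 70·cos7.5° − 2·2.421 = 64.6; c'Δl = 5.08; W sinα = 9.1
Slice 3: Δl = 2.5/cos28.8° = 2.853 m; N'_3 = 38·cos28.8° − 4·2.853 = 21.9; c'Δl = 5.99; W sinα = 18.3
Σc'Δl = 14.0 kN/m; ΣN' = 97.5 kN/m; ΣW sinα = 25.4 kN/m
Resisting = 14.0 + 97.5·tan23.3° = 14.0 + 42.0 = 56.0 kN/m
FS = 56.0 / 25.4 = 2.202

FS = 2.20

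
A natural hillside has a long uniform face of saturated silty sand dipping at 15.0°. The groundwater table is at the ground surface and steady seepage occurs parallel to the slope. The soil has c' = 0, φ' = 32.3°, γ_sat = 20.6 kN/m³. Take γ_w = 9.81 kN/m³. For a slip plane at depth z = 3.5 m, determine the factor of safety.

FS = 1.24

With seepage parallel to the slope and the water table at the surface, the effective normal stress on the slip plane uses the buoyant unit weight γ' = γ_sat − γ_w while the driving shear stress uses γ_sat:
FS = [c' + γ' z cos²β tanφ'] / [γ_sat z sinβ cosβ]
(For c' = 0 this reduces to FS = (γ'/γ_sat)·tanφ'/tanβ.)
γ' = 20.6 − 9.81 = 10.79 kN/m³
Numerator = 0.0 + 10.79·3.5·cos²15.0°·tan32.3° = 0.0 + 10.79·3.5·0.9330·0.6322 = 22.275 kPa
Denominator = 20.6·3.5·sin15.0°·cos15.0° = 20.6·3.5·0.2588·0.9659 = 18.025 kPa
FS = 22.275 / 18.025 = 1.236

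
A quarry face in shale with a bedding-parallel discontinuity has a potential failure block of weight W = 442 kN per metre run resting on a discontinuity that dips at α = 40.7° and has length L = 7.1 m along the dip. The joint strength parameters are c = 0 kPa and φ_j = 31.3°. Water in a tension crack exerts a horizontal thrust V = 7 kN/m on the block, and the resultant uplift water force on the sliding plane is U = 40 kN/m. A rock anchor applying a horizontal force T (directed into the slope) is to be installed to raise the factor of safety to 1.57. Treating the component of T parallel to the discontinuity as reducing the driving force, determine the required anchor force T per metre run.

Resolving forces along and normal to the sliding plane, with the horizontal anchor force T adding T·sinα to the effective normal force and T·cosα acting up the plane against the driving force:
FS = [cL + (W cosα − U − V sinα + T sinα) tanφ_j] / [W sinα + V cosα − T cosα]
Without the anchor: N' = 290.5 kN/m, driving T_d = 293.5 kN/m, resisting R = 0·7.1 + 290.5·tan31.3° = 176.6 kN/m, FS = 0.60.
Setting FS = 1.57 and solving for T:
1.57·(293.5 − T cos40.7°) = 176.6 + T sin40.7°·tan31.3°
T·(sin40.7°·tan31.3° + 1.57·cos40.7°) = 1.57·293.5 − 176.6
T·(0.6521·0.6080 + 1.57·0.7581) = 460.8 − 176.6 = 284.2
T·1.5868 = 284.2
T = 179.1 kN/m

T = 179 kN/m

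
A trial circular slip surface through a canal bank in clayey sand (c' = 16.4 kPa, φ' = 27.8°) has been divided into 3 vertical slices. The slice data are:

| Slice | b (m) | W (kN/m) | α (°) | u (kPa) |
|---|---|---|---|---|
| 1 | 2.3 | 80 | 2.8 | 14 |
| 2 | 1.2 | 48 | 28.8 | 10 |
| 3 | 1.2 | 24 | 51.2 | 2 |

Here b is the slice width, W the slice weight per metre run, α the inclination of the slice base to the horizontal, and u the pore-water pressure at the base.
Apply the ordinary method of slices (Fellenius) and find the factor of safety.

Ordinary method of slices: FS = Σ[c'·Δl_i + (W_i cosα_i − u_i·Δl_i)·tanφ'] / Σ W_i sinα_i, with Δl_i = b_i / cosα_i.
Slice 1: Δl = 2.3/cos2.8° = 2.303 m; N'_1 = 80·cos2.8° − 14·2.303 = 47.7; c'Δl = 37.77; W sinα = 3.9
Slice 2: Δl = 1.2/cos28.8° = 1.369 m; N'_2 = 48·cos28.8° − 10·1.369 = 28.4; c'Δl = 22.46; W sinα = 23.1
Slice 3: Δl = 1.2/cos51.2° = 1.915 m; N'_3 = 24·cos51.2° − 2·1.915 = 11.2; c'Δl = 31.41; W sinα = 18.7
Σc'Δl = 91.6 kN/m; ΣN' = 87.2 kN/m; ΣW sinα = 45.7 kN/m
Resisting = 91.6 + 87.2·tan27.8° = 91.6 + 46.0 = 137.6 kN/m
FS = 137.6 / 45.7 = 3.009

FS = 3.01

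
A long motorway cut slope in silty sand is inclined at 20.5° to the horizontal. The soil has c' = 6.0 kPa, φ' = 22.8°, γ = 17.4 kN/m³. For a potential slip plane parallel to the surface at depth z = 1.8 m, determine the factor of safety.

For an infinite slope with a slip plane parallel to the surface (no pore pressure): FS = [c' + γz cos²β tanφ'] / [γz sinβ cosβ].
γz = 17.4·1.8 = 31.32 kN/m²
Numerator = 6.0 + 31.32·cos²20.5°·tan22.8° = 6.0 + 31.32·0.8774·0.4204 = 17.551 kPa
Denominator = 31.32·sin20.5°·cos20.5° = 31.32·0.3502·0.9367 = 10.274 kPa
FS = 17.551 / 10.274 = 1.708

FS = 1.71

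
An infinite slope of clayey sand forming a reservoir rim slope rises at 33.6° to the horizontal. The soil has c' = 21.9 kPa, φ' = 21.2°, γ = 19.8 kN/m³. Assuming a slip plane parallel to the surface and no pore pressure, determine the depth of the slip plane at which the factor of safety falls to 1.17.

z = 4.09 m

Setting FS = 1.17 in FS = [c' + γz cos²β tanφ'] / [γz sinβ cosβ] and solving for z:
z = c' / [γ cosβ (FS·sinβ − cosβ·tanφ')]
  = 21.9 / [19.8·cos33.6°·(1.17·sin33.6° − cos33.6°·tan21.2°)]
  = 21.9 / [19.8·0.8329·(1.17·0.5534 − 0.8329·0.3879)]
  = 21.9 / 5.3499 = 4.094 m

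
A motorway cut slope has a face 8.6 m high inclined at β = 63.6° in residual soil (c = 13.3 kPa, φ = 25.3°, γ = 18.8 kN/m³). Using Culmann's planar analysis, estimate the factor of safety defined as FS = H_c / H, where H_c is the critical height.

H_c = (4c/γ) · sinβ cosφ / [1 − cos(β − φ)]
    = (4·13.3/18.8) · sin63.6°·cos25.3° / [1 − cos38.3°]
    = 2.830 · 0.8098 / 0.2152 = 10.65 m
FS = H_c / H = 10.65 / 8.6 = 1.238

FS = 1.24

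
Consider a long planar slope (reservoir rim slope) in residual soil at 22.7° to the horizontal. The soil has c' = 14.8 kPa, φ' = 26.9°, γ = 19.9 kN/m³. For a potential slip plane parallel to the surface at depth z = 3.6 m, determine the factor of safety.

For an infinite slope with a slip plane parallel to the surface (no pore pressure): FS = [c' + γz cos²β tanφ'] / [γz sinβ cosβ].
γz = 19.9·3.6 = 71.64 kN/m²
Numerator = 14.8 + 71.64·cos²22.7°·tan26.9° = 14.8 + 71.64·0.8511·0.5073 = 45.732 kPa
Denominator = 71.64·sin22.7°·cos22.7° = 71.64·0.3859·0.9225 = 25.505 kPa
FS = 45.732 / 25.505 = 1.793

FS = 1.79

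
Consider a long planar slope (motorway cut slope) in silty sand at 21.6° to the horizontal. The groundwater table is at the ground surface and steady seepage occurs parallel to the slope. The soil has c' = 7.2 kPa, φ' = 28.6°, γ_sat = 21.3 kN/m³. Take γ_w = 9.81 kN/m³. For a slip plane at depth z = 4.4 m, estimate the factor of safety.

With seepage parallel to the slope and the water table at the surface, the effective normal stress on the slip plane uses the buoyant unit weight γ' = γ_sat − γ_w while the driving shear stress uses γ_sat:
FS = [c' + γ' z cos²β tanφ'] / [γ_sat z sinβ cosβ]
γ' = 21.3 − 9.81 = 11.49 kN/m³
Numerator = 7.2 + 11.49·4.4·cos²21.6°·tan28.6° = 7.2 + 11.49·4.4·0.8645·0.5452 = 31.029 kPa
Denominator = 21.3·4.4·sin21.6°·cos21.6° = 21.3·4.4·0.3681·0.9298 = 32.078 kPa
FS = 31.029 / 32.078 = 0.967

FS = 0.97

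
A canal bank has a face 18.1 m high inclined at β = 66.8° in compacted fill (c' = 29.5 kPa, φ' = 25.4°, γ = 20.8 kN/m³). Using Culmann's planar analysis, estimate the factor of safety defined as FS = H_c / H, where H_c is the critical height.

H_c = (4c'/γ) · sinβ cosφ' / [1 − cos(β − φ')]
    = (4·29.5/20.8) · sin66.8°·cos25.4° / [1 − cos41.4°]
    = 5.673 · 0.8303 / 0.2499 = 18.85 m
FS = H_c / H = 18.85 / 18.1 = 1.041

FS = 1.04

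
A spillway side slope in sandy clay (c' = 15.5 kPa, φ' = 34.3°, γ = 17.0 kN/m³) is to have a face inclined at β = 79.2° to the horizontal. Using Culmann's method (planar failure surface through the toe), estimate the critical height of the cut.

H_c = 10.15 m

Culmann's analysis gives the critical failure plane at α_cr = (β + φ')/2 = (79.2 + 34.3)/2 = 56.8°, and the critical height
H_c = (4c'/γ) · sinβ cosφ' / [1 − cos(β − φ')]
    = (4·15.5/17.0) · sin79.2°·cos34.3° / [1 − cos(44.9°)]
    = 3.647 · 0.9823·0.8261 / [1 − 0.7083]
    = 3.647 · 0.8115 / 0.2917
    = 10.15 m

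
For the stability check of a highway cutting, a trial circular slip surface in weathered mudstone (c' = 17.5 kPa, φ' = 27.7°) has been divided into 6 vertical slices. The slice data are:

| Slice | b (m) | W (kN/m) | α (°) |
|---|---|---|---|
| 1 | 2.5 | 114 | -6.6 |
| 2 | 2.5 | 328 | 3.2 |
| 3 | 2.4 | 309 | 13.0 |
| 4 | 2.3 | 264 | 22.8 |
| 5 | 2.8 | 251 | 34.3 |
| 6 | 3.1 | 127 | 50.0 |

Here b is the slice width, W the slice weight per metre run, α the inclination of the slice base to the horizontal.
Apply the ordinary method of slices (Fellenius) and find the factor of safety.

Ordinary method of slices: FS = Σ[c'·Δl_i + (W_i cosα_i)·tanφ'] / Σ W_i sinα_i, with Δl_i = b_i / cosα_i.
Slice 1: Δl = 2.5/cos(-6.6°) = 2.517 m; N'_1 = 114·cos(-6.6°) = 113.2; c'Δl = 44.04; W sinα = -13.1
Slice 2: Δl = 2.5/cos3.2° = 2.504 m; N'_2 = 328·cos3.2° = 327.5; c'Δl = 43.82; W sinα = 18.3
Slice 3: Δl = 2.4/cos13.0° = 2.463 m; N'_3 = 309·cos13.0° = 301.1; c'Δl = 43.10; W sinα = 69.5
Slice 4: Δl = 2.3/cos22.8° = 2.495 m; N'_4 = 264·cos22.8° = 243.4; c'Δl = 43.66; W sinα = 102.3
Slice 5: Δl = 2.8/cos34.3° = 3.389 m; N'_5 = 251·cos34.3° = 207.4; c'Δl = 59.31; W sinα = 141.4
Slice 6: Δl = 3.1/cos50.0° = 4.823 m; N'_6 = 127·cos50.0° = 81.6; c'Δl = 84.40; W sinα = 97.3
Σc'Δl = 318.3 kN/m; ΣN' = 1274.2 kN/m; ΣW sinα = 415.8 kN/m
Resisting = 318.3 + 1274.2·tan27.7° = 318.3 + 669.0 = 987.3 kN/m
FS = 987.3 / 415.8 = 2.375

FS = 2.37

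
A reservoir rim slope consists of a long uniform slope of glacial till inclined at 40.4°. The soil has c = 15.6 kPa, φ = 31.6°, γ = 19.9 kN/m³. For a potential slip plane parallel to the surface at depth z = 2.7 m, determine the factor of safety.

FS = 1.31

For an infinite slope with a slip plane parallel to the surface (no pore pressure): FS = [c + γz cos²β tanφ] / [γz sinβ cosβ].
γz = 19.9·2.7 = 53.73 kN/m²
Numerator = 15.6 + 53.73·cos²40.4°·tan31.6° = 15.6 + 53.73·0.5799·0.6152 = 34.770 kPa
Denominator = 53.73·sin40.4°·cos40.4° = 53.73·0.6481·0.7615 = 26.519 kPa
FS = 34.770 / 26.519 = 1.311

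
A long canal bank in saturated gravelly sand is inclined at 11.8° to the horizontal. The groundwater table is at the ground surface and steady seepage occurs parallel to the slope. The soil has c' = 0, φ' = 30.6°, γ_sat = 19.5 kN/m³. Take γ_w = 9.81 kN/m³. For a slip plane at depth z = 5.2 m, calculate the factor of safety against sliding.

FS = 1.41

With seepage parallel to the slope and the water table at the surface, the effective normal stress on the slip plane uses the buoyant unit weight γ' = γ_sat − γ_w while the driving shear stress uses γ_sat:
FS = [c' + γ' z cos²β tanφ'] / [γ_sat z sinβ cosβ]
(For c' = 0 this reduces to FS = (γ'/γ_sat)·tanφ'/tanβ.)
γ' = 19.5 − 9.81 = 9.69 kN/m³
Numerator = 0.0 + 9.69·5.2·cos²11.8°·tan30.6° = 0.0 + 9.69·5.2·0.9582·0.5914 = 28.553 kPa
Denominator = 19.5·5.2·sin11.8°·cos11.8° = 19.5·5.2·0.2045·0.9789 = 20.298 kPa
FS = 28.553 / 20.298 = 1.407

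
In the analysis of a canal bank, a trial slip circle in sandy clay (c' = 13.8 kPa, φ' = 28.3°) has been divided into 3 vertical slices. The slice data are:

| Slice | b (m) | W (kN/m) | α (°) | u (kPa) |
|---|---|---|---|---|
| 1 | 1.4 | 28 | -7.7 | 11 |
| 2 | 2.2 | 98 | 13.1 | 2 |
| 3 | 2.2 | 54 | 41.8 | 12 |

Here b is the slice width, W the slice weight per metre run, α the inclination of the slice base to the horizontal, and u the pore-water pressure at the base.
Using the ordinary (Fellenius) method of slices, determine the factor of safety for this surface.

Ordinary method of slices: FS = Σ[c'·Δl_i + (W_i cosα_i − u_i·Δl_i)·tanφ'] / Σ W_i sinα_i, with Δl_i = b_i / cosα_i.
Slice 1: Δl = 1.4/cos(-7.7°) = 1.413 m; N'_1 = 28·cos(-7.7°) − 11·1.413 = 12.2; c'Δl = 19.50; W sinα = -3.8
Slice 2: Δl = 2.2/cos13.1° = 2.259 m; N'_2 = 98·cos13.1° − 2·2.259 = 90.9; c'Δl = 31.17; W sinα = 22.2
Slice 3: Δl = 2.2/cos41.8° = 2.951 m; N'_3 = 54·cos41.8° − 12·2.951 = 4.8; c'Δl = 40.73; W sinα = 36.0
Σc'Δl = 91.4 kN/m; ΣN' = 108.0 kN/m; ΣW sinα = 54.5 kN/m
Resisting = 91.4 + 108.0·tan28.3° = 91.4 + 58.1 = 149.5 kN/m
FS = 149.5 / 54.5 = 2.746

FS = 2.75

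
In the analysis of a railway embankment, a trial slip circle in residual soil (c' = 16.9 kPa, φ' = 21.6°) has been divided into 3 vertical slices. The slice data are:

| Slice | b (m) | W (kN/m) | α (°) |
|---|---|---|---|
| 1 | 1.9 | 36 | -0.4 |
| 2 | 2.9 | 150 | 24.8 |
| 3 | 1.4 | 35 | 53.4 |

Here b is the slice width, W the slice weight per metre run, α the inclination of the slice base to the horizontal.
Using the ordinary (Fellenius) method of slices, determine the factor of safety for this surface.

FS = 2.23

Ordinary method of slices: FS = Σ[c'·Δl_i + (W_i cosα_i)·tanφ'] / Σ W_i sinα_i, with Δl_i = b_i / cosα_i.
Slice 1: Δl = 1.9/cos(-0.4°) = 1.900 m; N'_1 = 36·cos(-0.4°) = 36.0; c'Δl = 32.11; W sinα = -0.3
Slice 2: Δl = 2.9/cos24.8° = 3.195 m; N'_2 = 150·cos24.8° = 136.2; c'Δl = 53.99; W sinα = 62.9
Slice 3: Δl = 1.4/cos53.4° = 2.348 m; N'_3 = 35·cos53.4° = 20.9; c'Δl = 39.68; W sinα = 28.1
Σc'Δl = 125.8 kN/m; ΣN' = 193.0 kN/m; ΣW sinα = 90.8 kN/m
Resisting = 125.8 + 193.0·tan21.6° = 125.8 + 76.4 = 202.2 kN/m
FS = 202.2 / 90.8 = 2.228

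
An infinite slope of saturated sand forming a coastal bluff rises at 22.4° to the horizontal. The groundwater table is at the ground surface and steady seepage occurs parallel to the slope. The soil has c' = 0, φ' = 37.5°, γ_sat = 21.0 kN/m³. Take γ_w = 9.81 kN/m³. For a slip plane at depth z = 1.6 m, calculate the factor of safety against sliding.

With seepage parallel to the slope and the water table at the surface, the effective normal stress on the slip plane uses the buoyant unit weight γ' = γ_sat − γ_w while the driving shear stress uses γ_sat:
FS = [c' + γ' z cos²β tanφ'] / [γ_sat z sinβ cosβ]
(For c' = 0 this reduces to FS = (γ'/γ_sat)·tanφ'/tanβ.)
γ' = 21.0 − 9.81 = 11.19 kN/m³
Numerator = 0.0 + 11.19·1.6·cos²22.4°·tan37.5° = 0.0 + 11.19·1.6·0.8548·0.7673 = 11.743 kPa
Denominator = 21.0·1.6·sin22.4°·cos22.4° = 21.0·1.6·0.3811·0.9245 = 11.838 kPa
FS = 11.743 / 11.838 = 0.992

FS = 0.99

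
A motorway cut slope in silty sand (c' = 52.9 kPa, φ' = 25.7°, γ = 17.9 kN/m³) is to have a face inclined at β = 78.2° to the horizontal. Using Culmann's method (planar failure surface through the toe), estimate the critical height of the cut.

H_c = 26.65 m

Culmann's analysis gives the critical failure plane at α_cr = (β + φ')/2 = (78.2 + 25.7)/2 = 52.0°, and the critical height
H_c = (4c'/γ) · sinβ cosφ' / [1 − cos(β − φ')]
    = (4·52.9/17.9) · sin78.2°·cos25.7° / [1 − cos(52.5°)]
    = 11.821 · 0.9789·0.9011 / [1 − 0.6088]
    = 11.821 · 0.8820 / 0.3912
    = 26.65 m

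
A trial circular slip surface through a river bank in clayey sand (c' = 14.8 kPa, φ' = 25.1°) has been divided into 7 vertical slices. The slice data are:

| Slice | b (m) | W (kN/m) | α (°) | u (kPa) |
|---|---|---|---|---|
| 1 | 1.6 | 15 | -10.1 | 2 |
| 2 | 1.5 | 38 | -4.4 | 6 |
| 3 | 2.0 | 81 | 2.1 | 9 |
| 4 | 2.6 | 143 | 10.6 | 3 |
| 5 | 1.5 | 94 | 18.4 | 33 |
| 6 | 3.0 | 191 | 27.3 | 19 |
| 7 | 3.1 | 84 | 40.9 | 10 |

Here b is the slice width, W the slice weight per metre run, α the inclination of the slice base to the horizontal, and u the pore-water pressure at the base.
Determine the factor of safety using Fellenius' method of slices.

FS = 2.23

Ordinary method of slices: FS = Σ[c'·Δl_i + (W_i cosα_i − u_i·Δl_i)·tanφ'] / Σ W_i sinα_i, with Δl_i = b_i / cosα_i.
Slice 1: Δl = 1.6/cos(-10.1°) = 1.625 m; N'_1 = 15·cos(-10.1°) − 2·1.625 = 11.5; c'Δl = 24.05; W sinα = -2.6
Slice 2: Δl = 1.5/cos(-4.4°) = 1.504 m; N'_2 = 38·cos(-4.4°) − 6·1.504 = 28.9; c'Δl = 22.27; W sinα = -2.9
Slice 3: Δl = 2.0/cos2.1° = 2.001 m; N'_3 = 81·cos2.1° − 9·2.001 = 62.9; c'Δl = 29.62; W sinα = 3.0
Slice 4: Δl = 2.6/cos10.6° = 2.645 m; N'_4 = 143·cos10.6° − 3·2.645 = 132.6; c'Δl = 39.15; W sinα = 26.3
Slice 5: Δl = 1.5/cos18.4° = 1.581 m; N'_5 = 94·cos18.4° − 33·1.581 = 37.0; c'Δl = 23.40; W sinα = 29.7
Slice 6: Δl = 3.0/cos27.3° = 3.376 m; N'_6 = 191·cos27.3° − 19·3.376 = 105.6; c'Δl = 49.97; W sinα = 87.6
Slice 7: Δl = 3.1/cos40.9° = 4.101 m; N'_7 = 84·cos40.9° − 10·4.101 = 22.5; c'Δl = 60.70; W sinα = 55.0
Σc'Δl = 249.1 kN/m; ΣN' = 401.0 kN/m; ΣW sinα = 196.0 kN/m
Resisting = 249.1 + 401.0·tan25.1° = 249.1 + 187.9 = 437.0 kN/m
FS = 437.0 / 196.0 = 2.230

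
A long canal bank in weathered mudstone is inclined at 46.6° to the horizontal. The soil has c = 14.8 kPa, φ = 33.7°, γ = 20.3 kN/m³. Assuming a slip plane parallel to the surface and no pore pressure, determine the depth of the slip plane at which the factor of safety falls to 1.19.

Setting FS = 1.19 in FS = [c + γz cos²β tanφ] / [γz sinβ cosβ] and solving for z:
z = c / [γ cosβ (FS·sinβ − cosβ·tanφ)]
  = 14.8 / [20.3·cos46.6°·(1.19·sin46.6° − cos46.6°·tan33.7°)]
  = 14.8 / [20.3·0.6871·(1.19·0.7266 − 0.6871·0.6669)]
  = 14.8 / 5.6683 = 2.611 m

z = 2.61 m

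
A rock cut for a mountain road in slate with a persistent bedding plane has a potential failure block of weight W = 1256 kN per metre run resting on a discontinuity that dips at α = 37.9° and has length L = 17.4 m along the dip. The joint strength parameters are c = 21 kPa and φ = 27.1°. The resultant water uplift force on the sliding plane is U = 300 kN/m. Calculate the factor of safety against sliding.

Resolving the block weight along and normal to the plane and applying the Mohr–Coulomb strength on the joint:
N' = W cosα − U = 1256·cos37.9° − 300 = 691.1 kN/m
Driving force T = W sinα = 1256·sin37.9° = 771.5 kN/m
Resisting force R = c·L + N'·tanφ = 21·17.4 + 691.1·tan27.1° = 365.4 + 353.6 = 719.0 kN/m
FS = R / T = 719.0 / 771.5 = 0.932

FS = 0.93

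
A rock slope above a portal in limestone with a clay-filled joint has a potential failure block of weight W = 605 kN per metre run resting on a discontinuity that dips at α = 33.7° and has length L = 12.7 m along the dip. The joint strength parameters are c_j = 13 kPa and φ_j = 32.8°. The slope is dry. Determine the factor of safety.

Resolving the block weight along and normal to the plane and applying the Mohr–Coulomb strength on the joint:
N' = W cosα = 605·cos33.7° = 503.3 kN/m
Driving force T = W sinα = 605·sin33.7° = 335.7 kN/m
Resisting force R = c_j·L + N'·tanφ_j = 13·12.7 + 503.3·tan32.8° = 165.1 + 324.4 = 489.5 kN/m
FS = R / T = 489.5 / 335.7 = 1.458

FS = 1.46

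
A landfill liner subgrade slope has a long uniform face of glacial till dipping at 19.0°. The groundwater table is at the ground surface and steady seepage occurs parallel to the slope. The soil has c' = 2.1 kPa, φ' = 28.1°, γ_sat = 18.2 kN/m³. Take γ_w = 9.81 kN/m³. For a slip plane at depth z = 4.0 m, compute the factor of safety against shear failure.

With seepage parallel to the slope and the water table at the surface, the effective normal stress on the slip plane uses the buoyant unit weight γ' = γ_sat − γ_w while the driving shear stress uses γ_sat:
FS = [c' + γ' z cos²β tanφ'] / [γ_sat z sinβ cosβ]
γ' = 18.2 − 9.81 = 8.39 kN/m³
Numerator = 2.1 + 8.39·4.0·cos²19.0°·tan28.1° = 2.1 + 8.39·4.0·0.8940·0.5340 = 18.120 kPa
Denominator = 18.2·4.0·sin19.0°·cos19.0° = 18.2·4.0·0.3256·0.9455 = 22.410 kPa
FS = 18.120 / 22.410 = 0.809

FS = 0.81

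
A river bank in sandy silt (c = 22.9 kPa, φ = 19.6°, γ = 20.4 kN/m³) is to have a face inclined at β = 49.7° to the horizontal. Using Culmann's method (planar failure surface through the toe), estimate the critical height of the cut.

H_c = 23.92 m

Culmann's analysis gives the critical failure plane at α_cr = (β + φ)/2 = (49.7 + 19.6)/2 = 34.7°, and the critical height
H_c = (4c/γ) · sinβ cosφ / [1 − cos(β − φ)]
    = (4·22.9/20.4) · sin49.7°·cos19.6° / [1 − cos(30.1°)]
    = 4.490 · 0.7627·0.9421 / [1 − 0.8652]
    = 4.490 · 0.7185 / 0.1348
    = 23.92 m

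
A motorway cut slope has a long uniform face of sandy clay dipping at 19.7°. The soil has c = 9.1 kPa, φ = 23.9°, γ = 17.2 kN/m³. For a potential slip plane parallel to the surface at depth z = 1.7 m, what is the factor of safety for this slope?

For an infinite slope with a slip plane parallel to the surface (no pore pressure): FS = [c + γz cos²β tanφ] / [γz sinβ cosβ].
γz = 17.2·1.7 = 29.24 kN/m²
Numerator = 9.1 + 29.24·cos²19.7°·tan23.9° = 9.1 + 29.24·0.8864·0.4431 = 20.585 kPa
Denominator = 29.24·sin19.7°·cos19.7° = 29.24·0.3371·0.9415 = 9.280 kPa
FS = 20.585 / 9.280 = 2.218

FS = 2.22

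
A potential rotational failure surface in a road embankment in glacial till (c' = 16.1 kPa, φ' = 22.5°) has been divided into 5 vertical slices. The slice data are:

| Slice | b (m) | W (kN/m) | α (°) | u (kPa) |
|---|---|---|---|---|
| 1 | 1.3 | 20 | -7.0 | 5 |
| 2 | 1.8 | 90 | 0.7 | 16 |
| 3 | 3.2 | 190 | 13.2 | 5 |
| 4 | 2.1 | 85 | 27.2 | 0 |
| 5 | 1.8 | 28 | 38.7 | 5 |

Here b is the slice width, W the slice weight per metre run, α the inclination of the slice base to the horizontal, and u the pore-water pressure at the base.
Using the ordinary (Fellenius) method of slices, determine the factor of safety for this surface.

FS = 3.19

Ordinary method of slices: FS = Σ[c'·Δl_i + (W_i cosα_i − u_i·Δl_i)·tanφ'] / Σ W_i sinα_i, with Δl_i = b_i / cosα_i.
Slice 1: Δl = 1.3/cos(-7.0°) = 1.310 m; N'_1 = 20·cos(-7.0°) − 5·1.310 = 13.3; c'Δl = 21.09; W sinα = -2.4
Slice 2: Δl = 1.8/cos0.7° = 1.800 m; N'_2 = 90·cos0.7° − 16·1.800 = 61.2; c'Δl = 28.98; W sinα = 1.1
Slice 3: Δl = 3.2/cos13.2° = 3.287 m; N'_3 = 190·cos13.2° − 5·3.287 = 168.5; c'Δl = 52.92; W sinα = 43.4
Slice 4: Δl = 2.1/cos27.2° = 2.361 m; N'_4 = 85·cos27.2° − 0·2.361 = 75.6; c'Δl = 38.01; W sinα = 38.9
Slice 5: Δl = 1.8/cos38.7° = 2.306 m; N'_5 = 28·cos38.7° − 5·2.306 = 10.3; c'Δl = 37.13; W sinα = 17.5
Σc'Δl = 178.1 kN/m; ΣN' = 329.0 kN/m; ΣW sinα = 98.4 kN/m
Resisting = 178.1 + 329.0·tan22.5° = 178.1 + 136.3 = 314.4 kN/m
FS = 314.4 / 98.4 = 3.195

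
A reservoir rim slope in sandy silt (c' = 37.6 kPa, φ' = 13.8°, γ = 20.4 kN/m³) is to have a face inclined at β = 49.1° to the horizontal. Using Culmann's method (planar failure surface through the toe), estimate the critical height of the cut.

Culmann's analysis gives the critical failure plane at α_cr = (β + φ')/2 = (49.1 + 13.8)/2 = 31.5°, and the critical height
H_c = (4c'/γ) · sinβ cosφ' / [1 − cos(β − φ')]
    = (4·37.6/20.4) · sin49.1°·cos13.8° / [1 − cos(35.3°)]
    = 7.373 · 0.7559·0.9711 / [1 − 0.8161]
    = 7.373 · 0.7340 / 0.1839
    = 29.43 m

H_c = 29.43 m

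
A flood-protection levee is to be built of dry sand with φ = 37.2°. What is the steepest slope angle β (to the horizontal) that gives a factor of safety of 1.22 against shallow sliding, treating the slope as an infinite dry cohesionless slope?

β = 31.9°

For an infinite dry cohesionless slope FS = tanφ/tanβ, so tanβ = tanφ / FS.
tanβ = tan37.2° / 1.22 = 0.7590 / 1.22 = 0.6222
β = arctan(0.6222) = 31.89°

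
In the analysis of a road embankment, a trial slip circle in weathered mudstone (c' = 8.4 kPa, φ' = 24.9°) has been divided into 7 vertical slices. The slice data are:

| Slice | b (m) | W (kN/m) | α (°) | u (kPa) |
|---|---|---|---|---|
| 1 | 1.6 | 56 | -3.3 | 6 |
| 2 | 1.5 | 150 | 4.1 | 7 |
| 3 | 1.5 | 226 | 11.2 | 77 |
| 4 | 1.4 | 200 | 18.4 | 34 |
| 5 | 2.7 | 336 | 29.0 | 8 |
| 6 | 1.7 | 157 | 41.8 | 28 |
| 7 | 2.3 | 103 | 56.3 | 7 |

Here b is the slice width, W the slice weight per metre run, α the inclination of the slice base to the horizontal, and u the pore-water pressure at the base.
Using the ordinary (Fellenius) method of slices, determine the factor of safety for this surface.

FS = 1.05

Ordinary method of slices: FS = Σ[c'·Δl_i + (W_i cosα_i − u_i·Δl_i)·tanφ'] / Σ W_i sinα_i, with Δl_i = b_i / cosα_i.
Slice 1: Δl = 1.6/cos(-3.3°) = 1.603 m; N'_1 = 56·cos(-3.3°) − 6·1.603 = 46.3; c'Δl = 13.46; W sinα = -3.2
Slice 2: Δl = 1.5/cos4.1° = 1.504 m; N'_2 = 150·cos4.1° − 7·1.504 = 139.1; c'Δl = 12.63; W sinα = 10.7
Slice 3: Δl = 1.5/cos11.2° = 1.529 m; N'_3 = 226·cos11.2° − 77·1.529 = 104.0; c'Δl = 12.84; W sinα = 43.9
Slice 4: Δl = 1.4/cos18.4° = 1.475 m; N'_4 = 200·cos18.4° − 34·1.475 = 139.6; c'Δl = 12.39; W sinα = 63.1
Slice 5: Δl = 2.7/cos29.0° = 3.087 m; N'_5 = 336·cos29.0° − 8·3.087 = 269.2; c'Δl = 25.93; W sinα = 162.9
Slice 6: Δl = 1.7/cos41.8° = 2.280 m; N'_6 = 157·cos41.8° − 28·2.280 = 53.2; c'Δl = 19.16; W sinα = 104.6
Slice 7: Δl = 2.3/cos56.3° = 4.145 m; N'_7 = 103·cos56.3° − 7·4.145 = 28.1; c'Δl = 34.82; W sinα = 85.7
Σc'Δl = 131.2 kN/m; ΣN' = 779.4 kN/m; ΣW sinα = 467.8 kN/m
Resisting = 131.2 + 779.4·tan24.9° = 131.2 + 361.8 = 493.0 kN/m
FS = 493.0 / 467.8 = 1.054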